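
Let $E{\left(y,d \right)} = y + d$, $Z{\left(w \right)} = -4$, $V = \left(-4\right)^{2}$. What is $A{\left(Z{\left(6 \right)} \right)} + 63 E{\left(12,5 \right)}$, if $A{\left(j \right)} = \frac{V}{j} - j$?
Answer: $1071$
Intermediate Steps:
$V = 16$
$A{\left(j \right)} = - j + \frac{16}{j}$ ($A{\left(j \right)} = \frac{16}{j} - j = - j + \frac{16}{j}$)
$E{\left(y,d \right)} = d + y$
$A{\left(Z{\left(6 \right)} \right)} + 63 E{\left(12,5 \right)} = \left(\left(-1\right) \left(-4\right) + \frac{16}{-4}\right) + 63 \left(5 + 12\right) = \left(4 + 16 \left(- \frac{1}{4}\right)\right) + 63 \cdot 17 = \left(4 - 4\right) + 1071 = 0 + 1071 = 1071$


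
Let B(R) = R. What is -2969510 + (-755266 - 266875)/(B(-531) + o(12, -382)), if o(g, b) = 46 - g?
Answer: -1474824329/497 ≈ -2.9675e+6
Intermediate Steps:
-2969510 + (-755266 - 266875)/(B(-531) + o(12, -382)) = -2969510 + (-755266 - 266875)/(-531 + (46 - 1*12)) = -2969510 - 1022141/(-531 + (46 - 12)) = -2969510 - 1022141/(-531 + 34) = -2969510 - 1022141/(-497) = -2969510 - 1022141*(-1/497) = -2969510 + 1022141/497 = -1474824329/497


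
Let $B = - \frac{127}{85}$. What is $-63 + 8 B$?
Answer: $- \frac{6371}{85} \approx -74.953$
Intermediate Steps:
$B = - \frac{127}{85}$ ($B = \left(-127\right) \frac{1}{85} = - \frac{127}{85} \approx -1.4941$)
$-63 + 8 B = -63 + 8 \left(- \frac{127}{85}\right) = -63 - \frac{1016}{85} = - \frac{6371}{85}$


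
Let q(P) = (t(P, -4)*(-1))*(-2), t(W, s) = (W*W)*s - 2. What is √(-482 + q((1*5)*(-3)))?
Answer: 3*I*√254 ≈ 47.812*I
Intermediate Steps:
t(W, s) = -2 + s*W² (t(W, s) = W²*s - 2 = s*W² - 2 = -2 + s*W²)
q(P) = -4 - 8*P² (q(P) = ((-2 - 4*P²)*(-1))*(-2) = (2 + 4*P²)*(-2) = -4 - 8*P²)
√(-482 + q((1*5)*(-3))) = √(-482 + (-4 - 8*((1*5)*(-3))²)) = √(-482 + (-4 - 8*(5*(-3))²)) = √(-482 + (-4 - 8*(-15)²)) = √(-482 + (-4 - 8*225)) = √(-482 + (-4 - 1800)) = √(-482 - 1804) = √(-2286) = 3*I*√254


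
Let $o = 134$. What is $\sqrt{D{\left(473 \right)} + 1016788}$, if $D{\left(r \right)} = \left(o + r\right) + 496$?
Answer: $3 \sqrt{113099} \approx 1008.9$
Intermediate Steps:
$D{\left(r \right)} = 630 + r$ ($D{\left(r \right)} = \left(134 + r\right) + 496 = 630 + r$)
$\sqrt{D{\left(473 \right)} + 1016788} = \sqrt{\left(630 + 473\right) + 1016788} = \sqrt{1103 + 1016788} = \sqrt{1017891} = 3 \sqrt{113099}$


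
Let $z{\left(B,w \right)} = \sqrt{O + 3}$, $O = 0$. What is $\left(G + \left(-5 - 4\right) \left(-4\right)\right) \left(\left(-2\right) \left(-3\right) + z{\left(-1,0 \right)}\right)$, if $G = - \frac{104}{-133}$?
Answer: $\frac{29352}{133} + \frac{4892 \sqrt{3}}{133} \approx 284.4$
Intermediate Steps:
$z{\left(B,w \right)} = \sqrt{3}$ ($z{\left(B,w \right)} = \sqrt{0 + 3} = \sqrt{3}$)
$G = \frac{104}{133}$ ($G = \left(-104\right) \left(- \frac{1}{133}\right) = \frac{104}{133} \approx 0.78195$)
$\left(G + \left(-5 - 4\right) \left(-4\right)\right) \left(\left(-2\right) \left(-3\right) + z{\left(-1,0 \right)}\right) = \left(\frac{104}{133} + \left(-5 - 4\right) \left(-4\right)\right) \left(\left(-2\right) \left(-3\right) + \sqrt{3}\right) = \left(\frac{104}{133} + \left(-5 + \left(1 - 5\right)\right) \left(-4\right)\right) \left(6 + \sqrt{3}\right) = \left(\frac{104}{133} + \left(-5 - 4\right) \left(-4\right)\right) \left(6 + \sqrt{3}\right) = \left(\frac{104}{133} - -36\right) \left(6 + \sqrt{3}\right) = \left(\frac{104}{133} + 36\right) \left(6 + \sqrt{3}\right) = \frac{4892 \left(6 + \sqrt{3}\right)}{133} = \frac{29352}{133} + \frac{4892 \sqrt{3}}{133}$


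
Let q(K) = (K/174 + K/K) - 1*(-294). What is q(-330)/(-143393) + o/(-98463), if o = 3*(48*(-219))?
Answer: 43434090764/136482747937 ≈ 0.31824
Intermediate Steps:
o = -31536 (o = 3*(-10512) = -31536)
q(K) = 295 + K/174 (q(K) = (K*(1/174) + 1) + 294 = (K/174 + 1) + 294 = (1 + K/174) + 294 = 295 + K/174)
q(-330)/(-143393) + o/(-98463) = (295 + (1/174)*(-330))/(-143393) - 31536/(-98463) = (295 - 55/29)*(-1/143393) - 31536*(-1/98463) = (8500/29)*(-1/143393) + 10512/32821 = -8500/4158397 + 10512/32821 = 43434090764/136482747937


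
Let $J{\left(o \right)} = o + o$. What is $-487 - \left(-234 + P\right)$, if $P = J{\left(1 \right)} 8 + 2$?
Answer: $-271$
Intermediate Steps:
$J{\left(o \right)} = 2 o$
$P = 18$ ($P = 2 \cdot 1 \cdot 8 + 2 = 2 \cdot 8 + 2 = 16 + 2 = 18$)
$-487 - \left(-234 + P\right) = -487 + \left(234 - 18\right) = -487 + 216 = -271$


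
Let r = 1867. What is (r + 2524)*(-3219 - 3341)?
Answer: -28804960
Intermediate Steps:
(r + 2524)*(-3219 - 3341) = (1867 + 2524)*(-3219 - 3341) = 4391*(-6560) = -28804960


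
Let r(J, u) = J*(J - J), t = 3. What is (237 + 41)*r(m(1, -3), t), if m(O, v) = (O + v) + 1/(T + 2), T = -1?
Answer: 0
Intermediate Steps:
m(O, v) = 1 + O + v (m(O, v) = (O + v) + 1/(-1 + 2) = (O + v) + 1/1 = (O + v) + 1 = 1 + O + v)
r(J, u) = 0 (r(J, u) = J*0 = 0)
(237 + 41)*r(m(1, -3), t) = (237 + 41)*0 = 278*0 = 0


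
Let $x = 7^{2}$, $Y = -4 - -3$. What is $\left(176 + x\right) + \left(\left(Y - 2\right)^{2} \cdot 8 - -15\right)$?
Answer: $312$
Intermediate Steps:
$Y = -1$ ($Y = -4 + 3 = -1$)
$x = 49$
$\left(176 + x\right) + \left(\left(Y - 2\right)^{2} \cdot 8 - -15\right) = \left(176 + 49\right) - \left(-15 - \left(-1 - 2\right)^{2} \cdot 8\right) = 225 + \left(\left(-3\right)^{2} \cdot 8 + 15\right) = 225 + \left(9 \cdot 8 + 15\right) = 225 + \left(72 + 15\right) = 225 + 87 = 312$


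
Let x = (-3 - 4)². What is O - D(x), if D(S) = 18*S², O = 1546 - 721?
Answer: -42393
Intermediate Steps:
O = 825
x = 49 (x = (-7)² = 49)
O - D(x) = 825 - 18*49² = 825 - 18*2401 = 825 - 1*43218 = 825 - 43218 = -42393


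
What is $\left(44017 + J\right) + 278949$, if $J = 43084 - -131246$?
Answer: $497296$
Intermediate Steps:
$J = 174330$ ($J = 43084 + 131246 = 174330$)
$\left(44017 + J\right) + 278949 = \left(44017 + 174330\right) + 278949 = 218347 + 278949 = 497296$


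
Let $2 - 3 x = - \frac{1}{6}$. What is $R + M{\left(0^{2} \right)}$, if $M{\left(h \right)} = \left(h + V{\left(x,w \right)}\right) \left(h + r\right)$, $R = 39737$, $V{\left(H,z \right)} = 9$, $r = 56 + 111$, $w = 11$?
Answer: $41240$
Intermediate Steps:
$x = \frac{13}{18}$ ($x = \frac{2}{3} - \frac{\left(-1\right) \frac{1}{6}}{3} = \frac{2}{3} - - \frac{1}{18} = \frac{2}{3} + \frac{1}{18} = \frac{13}{18} \approx 0.72222$)
$r = 167$
$M{\left(h \right)} = \left(9 + h\right) \left(167 + h\right)$ ($M{\left(h \right)} = \left(h + 9\right) \left(h + 167\right) = \left(9 + h\right) \left(167 + h\right)$)
$R + M{\left(0^{2} \right)} = 39737 + \left(1503 + \left(0^{2}\right)^{2} + 176 \cdot 0^{2}\right) = 39737 + \left(1503 + 0^{2} + 176 \cdot 0\right) = 39737 + \left(1503 + 0 + 0\right) = 39737 + 1503 = 41240$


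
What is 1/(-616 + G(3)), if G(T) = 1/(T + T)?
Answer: -6/3695 ≈ -0.0016238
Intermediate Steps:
G(T) = 1/(2*T)
1/(-616 + G(3)) = 1/(-616 + (½)/3) = 1/(-616 + (½)*(⅓)) = 1/(-616 + ⅙) = 1/(-3695/6) = -6/3695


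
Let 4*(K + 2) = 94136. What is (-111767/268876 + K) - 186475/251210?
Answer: 158937519229855/6754433996 ≈ 23531.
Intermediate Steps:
K = 23532 (K = -2 + (1/4)*94136 = -2 + 23534 = 23532)
(-111767/268876 + K) - 186475/251210 = (-111767/268876 + 23532) - 186475/251210 = (-111767*1/268876 + 23532) - 186475*1/251210 = (-111767/268876 + 23532) - 37295/50242 = 6327078265/268876 - 37295/50242 = 158937519229855/6754433996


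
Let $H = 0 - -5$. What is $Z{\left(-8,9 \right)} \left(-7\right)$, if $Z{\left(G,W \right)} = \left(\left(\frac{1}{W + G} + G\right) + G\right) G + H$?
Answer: $-875$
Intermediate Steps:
$H = 5$ ($H = 0 + 5 = 5$)
$Z{\left(G,W \right)} = 5 + G \left(\frac{1}{G + W} + 2 G\right)$ ($Z{\left(G,W \right)} = \left(\left(\frac{1}{W + G} + G\right) + G\right) G + 5 = \left(\left(\frac{1}{G + W} + G\right) + G\right) G + 5 = \left(\left(G + \frac{1}{G + W}\right) + G\right) G + 5 = \left(\frac{1}{G + W} + 2 G\right) G + 5 = G \left(\frac{1}{G + W} + 2 G\right) + 5 = 5 + G \left(\frac{1}{G + W} + 2 G\right)$)
$Z{\left(-8,9 \right)} \left(-7\right) = \frac{2 \left(-8\right)^{3} + 5 \cdot 9 + 6 \left(-8\right) + 2 \cdot 9 \left(-8\right)^{2}}{-8 + 9} \left(-7\right) = \frac{2 \left(-512\right) + 45 - 48 + 2 \cdot 9 \cdot 64}{1} \left(-7\right) = 1 \left(-1024 + 45 - 48 + 1152\right) \left(-7\right) = 1 \cdot 125 \left(-7\right) = 125 \left(-7\right) = -875$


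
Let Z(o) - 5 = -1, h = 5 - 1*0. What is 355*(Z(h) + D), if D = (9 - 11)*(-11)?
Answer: 9230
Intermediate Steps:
h = 5 (h = 5 + 0 = 5)
D = 22 (D = -2*(-11) = 22)
Z(o) = 4 (Z(o) = 5 - 1 = 4)
355*(Z(h) + D) = 355*(4 + 22) = 355*26 = 9230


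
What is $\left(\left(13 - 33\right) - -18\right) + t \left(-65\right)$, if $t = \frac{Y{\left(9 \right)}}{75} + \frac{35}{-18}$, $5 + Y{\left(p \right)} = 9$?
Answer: $\frac{10883}{90} \approx 120.92$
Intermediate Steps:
$Y{\left(p \right)} = 4$ ($Y{\left(p \right)} = -5 + 9 = 4$)
$t = - \frac{851}{450}$ ($t = \frac{4}{75} + \frac{35}{-18} = 4 \cdot \frac{1}{75} + 35 \left(- \frac{1}{18}\right) = \frac{4}{75} - \frac{35}{18} = - \frac{851}{450} \approx -1.8911$)
$\left(\left(13 - 33\right) - -18\right) + t \left(-65\right) = \left(\left(13 - 33\right) - -18\right) - - \frac{11063}{90} = \left(-20 + 18\right) + \frac{11063}{90} = -2 + \frac{11063}{90} = \frac{10883}{90}$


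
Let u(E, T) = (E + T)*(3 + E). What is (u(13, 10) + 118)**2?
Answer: 236196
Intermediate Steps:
u(E, T) = (3 + E)*(E + T)
(u(13, 10) + 118)**2 = ((13**2 + 3*13 + 3*10 + 13*10) + 118)**2 = ((169 + 39 + 30 + 130) + 118)**2 = (368 + 118)**2 = 486**2 = 236196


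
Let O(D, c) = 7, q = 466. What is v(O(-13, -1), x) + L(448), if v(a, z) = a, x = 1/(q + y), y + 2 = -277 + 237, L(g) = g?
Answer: 455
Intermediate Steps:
y = -42 (y = -2 + (-277 + 237) = -2 - 40 = -42)
x = 1/424 (x = 1/(466 - 42) = 1/424 ≈ 0.0023585)
v(O(-13, -1), x) + L(448) = 7 + 448 = 455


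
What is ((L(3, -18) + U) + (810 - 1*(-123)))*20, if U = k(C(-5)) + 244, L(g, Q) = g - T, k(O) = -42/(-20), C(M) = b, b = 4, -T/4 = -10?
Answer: 22842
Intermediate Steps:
T = 40 (T = -4*(-10) = 40)
C(M) = 4
k(O) = 21/10 (k(O) = -42*(-1/20) = 21/10)
L(g, Q) = -40 + g (L(g, Q) = g - 1*40 = g - 40 = -40 + g)
U = 2461/10 (U = 21/10 + 244 = 2461/10 ≈ 246.10)
((L(3, -18) + U) + (810 - 1*(-123)))*20 = (((-40 + 3) + 2461/10) + (810 - 1*(-123)))*20 = ((-37 + 2461/10) + (810 + 123))*20 = (2091/10 + 933)*20 = (11421/10)*20 = 22842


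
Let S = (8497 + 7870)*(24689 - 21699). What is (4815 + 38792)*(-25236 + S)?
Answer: 2132909683058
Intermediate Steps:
S = 48937330 (S = 16367*2990 = 48937330)
(4815 + 38792)*(-25236 + S) = (4815 + 38792)*(-25236 + 48937330) = 43607*48912094 = 2132909683058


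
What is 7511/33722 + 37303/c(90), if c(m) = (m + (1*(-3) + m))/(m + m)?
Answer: 75476349109/1989598 ≈ 37936.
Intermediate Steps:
c(m) = (-3 + 2*m)/(2*m) (c(m) = (m + (-3 + m))/((2*m)) = (-3 + 2*m)*(1/(2*m)) = (-3 + 2*m)/(2*m))
7511/33722 + 37303/c(90) = 7511/33722 + 37303/(((-3/2 + 90)/90)) = 7511*(1/33722) + 37303/(((1/90)*(177/2))) = 7511/33722 + 37303/(59/60) = 7511/33722 + 37303*(60/59) = 7511/33722 + 2238180/59 = 75476349109/1989598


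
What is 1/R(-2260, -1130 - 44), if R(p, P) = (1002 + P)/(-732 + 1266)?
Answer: -267/86 ≈ -3.1047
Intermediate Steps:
R(p, P) = 167/89 + P/534 (R(p, P) = (1002 + P)/534 = (1002 + P)*(1/534) = 167/89 + P/534)
1/R(-2260, -1130 - 44) = 1/(167/89 + (-1130 - 44)/534) = 1/(167/89 + (1/534)*(-1174)) = 1/(167/89 - 587/267) = 1/(-86/267) = -267/86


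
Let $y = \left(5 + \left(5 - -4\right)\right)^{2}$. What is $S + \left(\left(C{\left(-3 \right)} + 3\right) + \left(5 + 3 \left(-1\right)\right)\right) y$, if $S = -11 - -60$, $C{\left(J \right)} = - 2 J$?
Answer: $2205$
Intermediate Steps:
$S = 49$ ($S = -11 + 60 = 49$)
$y = 196$ ($y = \left(5 + \left(5 + 4\right)\right)^{2} = \left(5 + 9\right)^{2} = 14^{2} = 196$)
$S + \left(\left(C{\left(-3 \right)} + 3\right) + \left(5 + 3 \left(-1\right)\right)\right) y = 49 + \left(\left(\left(-2\right) \left(-3\right) + 3\right) + \left(5 + 3 \left(-1\right)\right)\right) 196 = 49 + \left(\left(6 + 3\right) + \left(5 - 3\right)\right) 196 = 49 + \left(9 + 2\right) 196 = 49 + 11 \cdot 196 = 49 + 2156 = 2205$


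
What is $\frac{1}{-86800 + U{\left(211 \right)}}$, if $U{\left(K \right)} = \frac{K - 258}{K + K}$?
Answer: $- \frac{422}{36629647} \approx -1.1521 \cdot 10^{-5}$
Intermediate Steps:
$U{\left(K \right)} = \frac{-258 + K}{2 K}$
$\frac{1}{-86800 + U{\left(211 \right)}} = \frac{1}{-86800 + \frac{-258 + 211}{2 \cdot 211}} = \frac{1}{-86800 + \frac{1}{2} \cdot \frac{1}{211} \left(-47\right)} = \frac{1}{-86800 - \frac{47}{422}} = \frac{1}{- \frac{36629647}{422}} = - \frac{422}{36629647}$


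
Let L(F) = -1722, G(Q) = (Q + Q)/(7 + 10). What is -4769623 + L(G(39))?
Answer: -4771345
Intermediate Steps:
G(Q) = 2*Q/17 (G(Q) = (2*Q)/17 = (2*Q)*(1/17) = 2*Q/17)
-4769623 + L(G(39)) = -4769623 - 1722 = -4771345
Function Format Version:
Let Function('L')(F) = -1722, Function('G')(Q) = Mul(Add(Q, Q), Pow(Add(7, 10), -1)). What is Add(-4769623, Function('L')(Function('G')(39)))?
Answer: -4771345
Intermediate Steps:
Function('G')(Q) = Mul(Rational(2, 17), Q) (Function('G')(Q) = Mul(Mul(2, Q), Pow(17, -1)) = Mul(Mul(2, Q), Rational(1, 17)) = Mul(Rational(2, 17), Q))
Add(-4769623, Function('L')(Function('G')(39))) = Add(-4769623, -1722) = -4771345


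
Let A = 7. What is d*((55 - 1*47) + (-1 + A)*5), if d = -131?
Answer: -4978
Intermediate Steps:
d*((55 - 1*47) + (-1 + A)*5) = -131*((55 - 1*47) + (-1 + 7)*5) = -131*((55 - 47) + 6*5) = -131*(8 + 30) = -131*38 = -4978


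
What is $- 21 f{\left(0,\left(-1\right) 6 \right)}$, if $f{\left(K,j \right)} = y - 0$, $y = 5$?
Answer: $-105$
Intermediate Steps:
$f{\left(K,j \right)} = 5$ ($f{\left(K,j \right)} = 5 - 0 = 5 + 0 = 5$)
$- 21 f{\left(0,\left(-1\right) 6 \right)} = \left(-21\right) 5 = -105$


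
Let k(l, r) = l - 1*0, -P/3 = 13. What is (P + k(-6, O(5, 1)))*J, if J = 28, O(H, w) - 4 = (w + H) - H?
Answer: -1260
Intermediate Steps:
P = -39 (P = -3*13 = -39)
O(H, w) = 4 + w (O(H, w) = 4 + ((w + H) - H) = 4 + ((H + w) - H) = 4 + w)
k(l, r) = l (k(l, r) = l + 0 = l)
(P + k(-6, O(5, 1)))*J = (-39 - 6)*28 = -45*28 = -1260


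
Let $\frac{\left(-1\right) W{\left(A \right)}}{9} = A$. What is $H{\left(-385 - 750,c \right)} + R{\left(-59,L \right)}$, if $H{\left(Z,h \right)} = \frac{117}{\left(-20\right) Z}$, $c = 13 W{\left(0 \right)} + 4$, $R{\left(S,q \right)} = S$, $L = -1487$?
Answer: $- \frac{1339183}{22700} \approx -58.995$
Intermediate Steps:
$W{\left(A \right)} = - 9 A$
$c = 4$ ($c = 13 \left(\left(-9\right) 0\right) + 4 = 13 \cdot 0 + 4 = 0 + 4 = 4$)
$H{\left(Z,h \right)} = - \frac{117}{20 Z}$ ($H{\left(Z,h \right)} = 117 \left(- \frac{1}{20 Z}\right) = - \frac{117}{20 Z}$)
$H{\left(-385 - 750,c \right)} + R{\left(-59,L \right)} = - \frac{117}{20 \left(-385 - 750\right)} - 59 = - \frac{117}{20 \left(-1135\right)} - 59 = \left(- \frac{117}{20}\right) \left(- \frac{1}{1135}\right) - 59 = \frac{117}{22700} - 59 = - \frac{1339183}{22700}$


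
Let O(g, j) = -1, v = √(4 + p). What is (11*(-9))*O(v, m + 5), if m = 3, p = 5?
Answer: 99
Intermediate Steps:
v = 3 (v = √(4 + 5) = √9 = 3)
(11*(-9))*O(v, m + 5) = (11*(-9))*(-1) = -99*(-1) = 99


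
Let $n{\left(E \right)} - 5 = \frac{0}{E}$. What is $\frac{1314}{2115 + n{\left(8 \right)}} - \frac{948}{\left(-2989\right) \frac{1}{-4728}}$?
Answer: $- \frac{4749108867}{3168340} \approx -1498.9$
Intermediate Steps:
$n{\left(E \right)} = 5$ ($n{\left(E \right)} = 5 + \frac{0}{E} = 5 + 0 = 5$)
$\frac{1314}{2115 + n{\left(8 \right)}} - \frac{948}{\left(-2989\right) \frac{1}{-4728}} = \frac{1314}{2115 + 5} - \frac{948}{\left(-2989\right) \frac{1}{-4728}} = \frac{1314}{2120} - \frac{948}{\left(-2989\right) \left(- \frac{1}{4728}\right)} = 1314 \cdot \frac{1}{2120} - \frac{948}{\frac{2989}{4728}} = \frac{657}{1060} - \frac{4482144}{2989} = - \frac{4749108867}{3168340}$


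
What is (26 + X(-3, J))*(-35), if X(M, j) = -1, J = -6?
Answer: -875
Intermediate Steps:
(26 + X(-3, J))*(-35) = (26 - 1)*(-35) = 25*(-35) = -875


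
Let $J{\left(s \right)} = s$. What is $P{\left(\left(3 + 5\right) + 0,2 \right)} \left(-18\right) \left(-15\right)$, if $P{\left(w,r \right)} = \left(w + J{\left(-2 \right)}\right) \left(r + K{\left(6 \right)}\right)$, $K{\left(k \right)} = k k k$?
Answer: $353160$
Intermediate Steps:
$K{\left(k \right)} = k^{3}$ ($K{\left(k \right)} = k^{2} k = k^{3}$)
$P{\left(w,r \right)} = \left(-2 + w\right) \left(216 + r\right)$ ($P{\left(w,r \right)} = \left(w - 2\right) \left(r + 6^{3}\right) = \left(-2 + w\right) \left(r + 216\right) = \left(-2 + w\right) \left(216 + r\right)$)
$P{\left(\left(3 + 5\right) + 0,2 \right)} \left(-18\right) \left(-15\right) = \left(-432 - 4 + 216 \left(\left(3 + 5\right) + 0\right) + 2 \left(\left(3 + 5\right) + 0\right)\right) \left(-18\right) \left(-15\right) = \left(-432 - 4 + 216 \left(8 + 0\right) + 2 \left(8 + 0\right)\right) \left(-18\right) \left(-15\right) = \left(-432 - 4 + 216 \cdot 8 + 2 \cdot 8\right) \left(-18\right) \left(-15\right) = \left(-432 - 4 + 1728 + 16\right) \left(-18\right) \left(-15\right) = 1308 \left(-18\right) \left(-15\right) = \left(-23544\right) \left(-15\right) = 353160$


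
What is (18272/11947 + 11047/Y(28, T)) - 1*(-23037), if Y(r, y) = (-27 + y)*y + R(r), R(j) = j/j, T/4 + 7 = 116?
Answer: 49082538762584/2130448775 ≈ 23039.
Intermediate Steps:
T = 436 (T = -28 + 4*116 = -28 + 464 = 436)
R(j) = 1
Y(r, y) = 1 + y*(-27 + y) (Y(r, y) = (-27 + y)*y + 1 = y*(-27 + y) + 1 = 1 + y*(-27 + y))
(18272/11947 + 11047/Y(28, T)) - 1*(-23037) = (18272/11947 + 11047/(1 + 436² - 27*436)) - 1*(-23037) = (18272*(1/11947) + 11047/(1 + 190096 - 11772)) + 23037 = (18272/11947 + 11047/178325) + 23037 = 3390332909/2130448775 + 23037 = 49082538762584/2130448775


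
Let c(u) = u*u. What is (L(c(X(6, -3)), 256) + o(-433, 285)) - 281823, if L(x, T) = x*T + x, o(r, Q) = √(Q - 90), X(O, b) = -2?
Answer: -280795 + √195 ≈ -2.8078e+5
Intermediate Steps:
c(u) = u²
o(r, Q) = √(-90 + Q)
L(x, T) = x + T*x (L(x, T) = T*x + x = x + T*x)
(L(c(X(6, -3)), 256) + o(-433, 285)) - 281823 = ((-2)²*(1 + 256) + √(-90 + 285)) - 281823 = (4*257 + √195) - 281823 = (1028 + √195) - 281823 = -280795 + √195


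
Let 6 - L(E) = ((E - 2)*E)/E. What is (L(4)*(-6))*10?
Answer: -240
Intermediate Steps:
L(E) = 8 - E (L(E) = 6 - (E - 2)*E/E = 6 - (-2 + E)*E/E = 6 - E*(-2 + E)/E = 6 - (-2 + E) = 6 + (2 - E) = 8 - E)
(L(4)*(-6))*10 = ((8 - 1*4)*(-6))*10 = ((8 - 4)*(-6))*10 = (4*(-6))*10 = -24*10 = -240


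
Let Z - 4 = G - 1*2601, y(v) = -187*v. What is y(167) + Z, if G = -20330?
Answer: -54156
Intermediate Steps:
Z = -22927 (Z = 4 + (-20330 - 1*2601) = 4 + (-20330 - 2601) = 4 - 22931 = -22927)
y(167) + Z = -187*167 - 22927 = -31229 - 22927 = -54156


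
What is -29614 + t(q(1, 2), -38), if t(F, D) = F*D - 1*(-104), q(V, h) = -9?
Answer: -29168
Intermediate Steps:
t(F, D) = 104 + D*F (t(F, D) = D*F + 104 = 104 + D*F)
-29614 + t(q(1, 2), -38) = -29614 + (104 - 38*(-9)) = -29614 + (104 + 342) = -29614 + 446 = -29168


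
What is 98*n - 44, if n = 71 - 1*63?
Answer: 740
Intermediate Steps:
n = 8 (n = 71 - 63 = 8)
98*n - 44 = 98*8 - 44 = 784 - 44 = 740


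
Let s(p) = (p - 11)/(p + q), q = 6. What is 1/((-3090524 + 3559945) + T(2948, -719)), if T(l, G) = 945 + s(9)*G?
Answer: 15/7056928 ≈ 2.1256e-6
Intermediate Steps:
s(p) = (-11 + p)/(6 + p) (s(p) = (p - 11)/(p + 6) = (-11 + p)/(6 + p))
T(l, G) = 945 - 2*G/15 (T(l, G) = 945 + ((-11 + 9)/(6 + 9))*G = 945 + (-2/15)*G = 945 + ((1/15)*(-2))*G = 945 - 2*G/15)
1/((-3090524 + 3559945) + T(2948, -719)) = 1/((-3090524 + 3559945) + (945 - 2/15*(-719))) = 1/(469421 + (945 + 1438/15)) = 1/(469421 + 15613/15) = 1/(7056928/15) = 15/7056928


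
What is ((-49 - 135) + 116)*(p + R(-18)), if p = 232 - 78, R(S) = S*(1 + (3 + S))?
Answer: -27608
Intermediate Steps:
R(S) = S*(4 + S)
p = 154
((-49 - 135) + 116)*(p + R(-18)) = ((-49 - 135) + 116)*(154 - 18*(4 - 18)) = (-184 + 116)*(154 - 18*(-14)) = -68*(154 + 252) = -68*406 = -27608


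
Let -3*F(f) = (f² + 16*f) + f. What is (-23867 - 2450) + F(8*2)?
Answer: -26493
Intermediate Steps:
F(f) = -17*f/3 - f²/3 (F(f) = -((f² + 16*f) + f)/3 = -(f² + 17*f)/3 = -17*f/3 - f²/3)
(-23867 - 2450) + F(8*2) = (-23867 - 2450) - 8*2*(17 + 8*2)/3 = -26317 - ⅓*16*(17 + 16) = -26317 - ⅓*16*33 = -26317 - 176 = -26493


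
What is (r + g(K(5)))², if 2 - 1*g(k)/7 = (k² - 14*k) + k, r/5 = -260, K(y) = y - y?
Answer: 1653796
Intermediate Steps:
K(y) = 0
r = -1300 (r = 5*(-260) = -1300)
g(k) = 14 - 7*k² + 91*k (g(k) = 14 - 7*((k² - 14*k) + k) = 14 - 7*(k² - 13*k) = 14 + (-7*k² + 91*k) = 14 - 7*k² + 91*k)
(r + g(K(5)))² = (-1300 + (14 - 7*0² + 91*0))² = (-1300 + (14 - 7*0 + 0))² = (-1300 + (14 + 0 + 0))² = (-1300 + 14)² = (-1286)² = 1653796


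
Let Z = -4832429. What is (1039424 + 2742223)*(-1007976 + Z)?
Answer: -22086350047035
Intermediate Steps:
(1039424 + 2742223)*(-1007976 + Z) = (1039424 + 2742223)*(-1007976 - 4832429) = 3781647*(-5840405) = -22086350047035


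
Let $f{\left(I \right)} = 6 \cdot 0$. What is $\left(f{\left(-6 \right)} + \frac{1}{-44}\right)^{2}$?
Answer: $\frac{1}{1936} \approx 0.00051653$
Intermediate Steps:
$f{\left(I \right)} = 0$
$\left(f{\left(-6 \right)} + \frac{1}{-44}\right)^{2} = \left(0 + \frac{1}{-44}\right)^{2} = \left(0 - \frac{1}{44}\right)^{2} = \left(- \frac{1}{44}\right)^{2} = \frac{1}{1936}$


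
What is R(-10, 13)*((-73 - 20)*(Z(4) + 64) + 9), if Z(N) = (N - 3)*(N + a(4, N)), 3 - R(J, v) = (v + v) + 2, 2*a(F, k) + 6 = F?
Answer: 155550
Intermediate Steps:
a(F, k) = -3 + F/2
R(J, v) = 1 - 2*v (R(J, v) = 3 - ((v + v) + 2) = 3 - (2*v + 2) = 3 - (2 + 2*v) = 3 + (-2 - 2*v) = 1 - 2*v)
Z(N) = (-1 + N)*(-3 + N) (Z(N) = (N - 3)*(N + (-3 + (½)*4)) = (-3 + N)*(N + (-3 + 2)) = (-3 + N)*(N - 1) = (-3 + N)*(-1 + N) = (-1 + N)*(-3 + N))
R(-10, 13)*((-73 - 20)*(Z(4) + 64) + 9) = (1 - 2*13)*((-73 - 20)*((3 + 4² - 4*4) + 64) + 9) = (1 - 26)*(-93*((3 + 16 - 16) + 64) + 9) = -25*(-93*(3 + 64) + 9) = -25*(-93*67 + 9) = -25*(-6231 + 9) = -25*(-6222) = 155550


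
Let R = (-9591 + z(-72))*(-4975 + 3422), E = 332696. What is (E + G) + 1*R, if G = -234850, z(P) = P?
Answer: 15104485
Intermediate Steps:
R = 15006639 (R = (-9591 - 72)*(-4975 + 3422) = -9663*(-1553) = 15006639)
(E + G) + 1*R = (332696 - 234850) + 1*15006639 = 97846 + 15006639 = 15104485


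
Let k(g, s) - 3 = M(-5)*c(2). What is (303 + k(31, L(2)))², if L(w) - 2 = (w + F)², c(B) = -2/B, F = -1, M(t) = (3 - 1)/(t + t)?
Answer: 2343961/25 ≈ 93759.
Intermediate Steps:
M(t) = 1/t (M(t) = 2/((2*t)) = 2*(1/(2*t)) = 1/t)
L(w) = 2 + (-1 + w)² (L(w) = 2 + (w - 1)² = 2 + (-1 + w)²)
k(g, s) = 16/5 (k(g, s) = 3 + (-2/2)/(-5) = 3 - (-2)/(5*2) = 3 - ⅕*(-1) = 3 + ⅕ = 16/5)
(303 + k(31, L(2)))² = (303 + 16/5)² = (1531/5)² = 2343961/25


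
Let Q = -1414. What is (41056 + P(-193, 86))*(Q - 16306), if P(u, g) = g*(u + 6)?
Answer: -442539280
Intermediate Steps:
P(u, g) = g*(6 + u)
(41056 + P(-193, 86))*(Q - 16306) = (41056 + 86*(6 - 193))*(-1414 - 16306) = (41056 + 86*(-187))*(-17720) = (41056 - 16082)*(-17720) = 24974*(-17720) = -442539280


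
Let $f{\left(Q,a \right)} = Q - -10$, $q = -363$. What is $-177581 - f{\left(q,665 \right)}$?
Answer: $-177228$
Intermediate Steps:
$f{\left(Q,a \right)} = 10 + Q$ ($f{\left(Q,a \right)} = Q + 10 = 10 + Q$)
$-177581 - f{\left(q,665 \right)} = -177581 - \left(10 - 363\right) = -177581 - -353 = -177581 + 353 = -177228$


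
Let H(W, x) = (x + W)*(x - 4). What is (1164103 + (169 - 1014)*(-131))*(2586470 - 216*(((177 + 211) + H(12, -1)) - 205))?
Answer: 3261981167956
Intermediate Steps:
H(W, x) = (-4 + x)*(W + x) (H(W, x) = (W + x)*(-4 + x) = (-4 + x)*(W + x))
(1164103 + (169 - 1014)*(-131))*(2586470 - 216*(((177 + 211) + H(12, -1)) - 205)) = (1164103 + (169 - 1014)*(-131))*(2586470 - 216*(((177 + 211) + ((-1)² - 4*12 - 4*(-1) + 12*(-1))) - 205)) = (1164103 - 845*(-131))*(2586470 - 216*((388 + (1 - 48 + 4 - 12)) - 205)) = (1164103 + 110695)*(2586470 - 216*((388 - 55) - 205)) = 1274798*(2586470 - 216*(333 - 205)) = 1274798*(2586470 - 216*128) = 1274798*(2586470 - 27648) = 1274798*2558822 = 3261981167956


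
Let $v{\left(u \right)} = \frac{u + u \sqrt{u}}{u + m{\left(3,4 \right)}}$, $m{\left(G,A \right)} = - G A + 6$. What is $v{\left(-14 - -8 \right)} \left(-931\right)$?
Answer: $- \frac{931}{2} - \frac{931 i \sqrt{6}}{2} \approx -465.5 - 1140.2 i$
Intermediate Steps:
$m{\left(G,A \right)} = 6 - A G$ ($m{\left(G,A \right)} = - A G + 6 = 6 - A G$)
$v{\left(u \right)} = \frac{u + u^{\frac{3}{2}}}{-6 + u}$ ($v{\left(u \right)} = \frac{u + u \sqrt{u}}{u + \left(6 - 4 \cdot 3\right)} = \frac{u + u^{\frac{3}{2}}}{u + \left(6 - 12\right)} = \frac{u + u^{\frac{3}{2}}}{u - 6} = \frac{u + u^{\frac{3}{2}}}{-6 + u}$)
$v{\left(-14 - -8 \right)} \left(-931\right) = \frac{\left(-14 - -8\right) + \left(-14 - -8\right)^{\frac{3}{2}}}{-6 - 6} \left(-931\right) = \frac{\left(-14 + 8\right) + \left(-14 + 8\right)^{\frac{3}{2}}}{-6 + \left(-14 + 8\right)} \left(-931\right) = \frac{-6 + \left(-6\right)^{\frac{3}{2}}}{-6 - 6} \left(-931\right) = \frac{-6 - 6 i \sqrt{6}}{-12} \left(-931\right) = - \frac{-6 - 6 i \sqrt{6}}{12} \left(-931\right) = \left(\frac{1}{2} + \frac{i \sqrt{6}}{2}\right) \left(-931\right) = - \frac{931}{2} - \frac{931 i \sqrt{6}}{2}$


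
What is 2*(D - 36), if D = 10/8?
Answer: -139/2 ≈ -69.500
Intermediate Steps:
D = 5/4 (D = 10*(1/8) = 5/4 ≈ 1.2500)
2*(D - 36) = 2*(5/4 - 36) = 2*(-139/4) = -139/2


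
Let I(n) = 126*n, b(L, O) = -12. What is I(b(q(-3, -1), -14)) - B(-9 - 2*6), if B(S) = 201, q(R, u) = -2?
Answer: -1713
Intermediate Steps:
I(b(q(-3, -1), -14)) - B(-9 - 2*6) = 126*(-12) - 1*201 = -1512 - 201 = -1713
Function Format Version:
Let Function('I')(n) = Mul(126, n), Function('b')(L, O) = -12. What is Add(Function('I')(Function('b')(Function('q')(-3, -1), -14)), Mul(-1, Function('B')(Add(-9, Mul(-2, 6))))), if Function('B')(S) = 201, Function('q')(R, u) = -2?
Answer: -1713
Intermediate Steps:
Add(Function('I')(Function('b')(Function('q')(-3, -1), -14)), Mul(-1, Function('B')(Add(-9, Mul(-2, 6))))) = Add(Mul(126, -12), Mul(-1, 201)) = Add(-1512, -201) = -1713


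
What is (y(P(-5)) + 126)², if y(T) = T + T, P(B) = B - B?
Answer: 15876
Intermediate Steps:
P(B) = 0
y(T) = 2*T
(y(P(-5)) + 126)² = (2*0 + 126)² = (0 + 126)² = 126² = 15876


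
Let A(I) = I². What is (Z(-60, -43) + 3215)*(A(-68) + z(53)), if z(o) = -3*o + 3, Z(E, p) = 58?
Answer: 14623764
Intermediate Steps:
z(o) = 3 - 3*o
(Z(-60, -43) + 3215)*(A(-68) + z(53)) = (58 + 3215)*((-68)² + (3 - 3*53)) = 3273*(4624 + (3 - 159)) = 3273*(4624 - 156) = 3273*4468 = 14623764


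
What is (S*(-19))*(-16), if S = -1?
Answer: -304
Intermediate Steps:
(S*(-19))*(-16) = -1*(-19)*(-16) = 19*(-16) = -304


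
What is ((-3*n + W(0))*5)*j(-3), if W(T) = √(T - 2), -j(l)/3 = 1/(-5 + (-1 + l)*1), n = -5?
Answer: 25 + 5*I*√2/3 ≈ 25.0 + 2.357*I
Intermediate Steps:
j(l) = -3/(-6 + l) (j(l) = -3/(-5 + (-1 + l)*1) = -3/(-5 + (-1 + l)) = -3/(-6 + l))
W(T) = √(-2 + T)
((-3*n + W(0))*5)*j(-3) = ((-3*(-5) + √(-2 + 0))*5)*(-3/(-6 - 3)) = ((15 + √(-2))*5)*(-3/(-9)) = ((15 + I*√2)*5)*(-3*(-⅑)) = (75 + 5*I*√2)*(⅓) = 25 + 5*I*√2/3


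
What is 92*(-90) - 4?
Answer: -8284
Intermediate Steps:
92*(-90) - 4 = -8280 - 4 = -8284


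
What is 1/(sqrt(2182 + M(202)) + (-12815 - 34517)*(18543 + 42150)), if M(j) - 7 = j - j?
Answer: -2872721076/8252526380494595587 - sqrt(2189)/8252526380494595587 ≈ -3.4810e-10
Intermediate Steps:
M(j) = 7 (M(j) = 7 + (j - j) = 7 + 0 = 7)
1/(sqrt(2182 + M(202)) + (-12815 - 34517)*(18543 + 42150)) = 1/(sqrt(2182 + 7) + (-12815 - 34517)*(18543 + 42150)) = 1/(sqrt(2189) - 47332*60693) = 1/(sqrt(2189) - 2872721076) = 1/(-2872721076 + sqrt(2189))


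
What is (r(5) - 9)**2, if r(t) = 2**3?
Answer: 1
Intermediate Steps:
r(t) = 8
(r(5) - 9)**2 = (8 - 9)**2 = (-1)**2 = 1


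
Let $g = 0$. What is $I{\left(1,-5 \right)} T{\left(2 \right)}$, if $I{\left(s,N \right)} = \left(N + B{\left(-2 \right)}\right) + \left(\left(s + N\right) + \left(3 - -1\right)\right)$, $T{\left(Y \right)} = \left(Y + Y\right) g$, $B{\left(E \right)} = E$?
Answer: $0$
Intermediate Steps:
$T{\left(Y \right)} = 0$ ($T{\left(Y \right)} = \left(Y + Y\right) 0 = 2 Y 0 = 0$)
$I{\left(s,N \right)} = 2 + s + 2 N$ ($I{\left(s,N \right)} = \left(N - 2\right) + \left(\left(s + N\right) + \left(3 - -1\right)\right) = \left(-2 + N\right) + \left(\left(N + s\right) + \left(3 + 1\right)\right) = \left(-2 + N\right) + \left(\left(N + s\right) + 4\right) = \left(-2 + N\right) + \left(4 + N + s\right) = 2 + s + 2 N$)
$I{\left(1,-5 \right)} T{\left(2 \right)} = \left(2 + 1 + 2 \left(-5\right)\right) 0 = \left(2 + 1 - 10\right) 0 = \left(-7\right) 0 = 0$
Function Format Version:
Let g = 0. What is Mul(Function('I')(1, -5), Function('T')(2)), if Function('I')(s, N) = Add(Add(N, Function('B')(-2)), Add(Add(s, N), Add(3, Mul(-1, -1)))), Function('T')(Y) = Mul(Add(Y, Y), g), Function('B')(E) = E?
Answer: 0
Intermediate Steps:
Function('T')(Y) = 0 (Function('T')(Y) = Mul(Add(Y, Y), 0) = Mul(Mul(2, Y), 0) = 0)
Function('I')(s, N) = Add(2, s, Mul(2, N)) (Function('I')(s, N) = Add(Add(N, -2), Add(Add(s, N), Add(3, Mul(-1, -1)))) = Add(Add(-2, N), Add(Add(N, s), Add(3, 1))) = Add(Add(-2, N), Add(Add(N, s), 4)) = Add(Add(-2, N), Add(4, N, s)) = Add(2, s, Mul(2, N)))
Mul(Function('I')(1, -5), Function('T')(2)) = Mul(Add(2, 1, Mul(2, -5)), 0) = Mul(Add(2, 1, -10), 0) = Mul(-7, 0) = 0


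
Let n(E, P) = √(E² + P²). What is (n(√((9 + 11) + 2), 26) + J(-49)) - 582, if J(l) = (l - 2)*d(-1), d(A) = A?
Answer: -531 + √698 ≈ -504.58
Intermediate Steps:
J(l) = 2 - l (J(l) = (l - 2)*(-1) = (-2 + l)*(-1) = 2 - l)
(n(√((9 + 11) + 2), 26) + J(-49)) - 582 = (√((√((9 + 11) + 2))² + 26²) + (2 - 1*(-49))) - 582 = (√((√(20 + 2))² + 676) + (2 + 49)) - 582 = (√((√22)² + 676) + 51) - 582 = (√(22 + 676) + 51) - 582 = (√698 + 51) - 582 = (51 + √698) - 582 = -531 + √698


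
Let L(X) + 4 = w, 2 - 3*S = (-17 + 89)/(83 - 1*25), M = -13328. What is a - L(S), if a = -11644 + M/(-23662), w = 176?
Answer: -139788432/11831 ≈ -11815.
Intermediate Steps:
S = 22/87 (S = ⅔ - (-17 + 89)/(3*(83 - 1*25)) = ⅔ - 24/(83 - 25) = ⅔ - 24/58 = ⅔ - ⅓*36/29 = ⅔ - 12/29 = 22/87 ≈ 0.25287)
L(X) = 172 (L(X) = -4 + 176 = 172)
a = -137753500/11831 (a = -11644 - 13328/(-23662) = -11644 - 13328*(-1/23662) = -11644 + 6664/11831 = -137753500/11831 ≈ -11643.)
a - L(S) = -137753500/11831 - 1*172 = -137753500/11831 - 172 = -139788432/11831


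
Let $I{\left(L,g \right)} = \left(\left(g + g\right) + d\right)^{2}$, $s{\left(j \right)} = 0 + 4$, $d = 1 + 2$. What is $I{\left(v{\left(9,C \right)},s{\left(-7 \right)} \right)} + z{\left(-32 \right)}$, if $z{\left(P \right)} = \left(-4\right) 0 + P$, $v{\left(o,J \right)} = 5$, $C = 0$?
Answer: $89$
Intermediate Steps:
$d = 3$
$s{\left(j \right)} = 4$
$z{\left(P \right)} = P$ ($z{\left(P \right)} = 0 + P = P$)
$I{\left(L,g \right)} = \left(3 + 2 g\right)^{2}$ ($I{\left(L,g \right)} = \left(\left(g + g\right) + 3\right)^{2} = \left(2 g + 3\right)^{2} = \left(3 + 2 g\right)^{2}$)
$I{\left(v{\left(9,C \right)},s{\left(-7 \right)} \right)} + z{\left(-32 \right)} = \left(3 + 2 \cdot 4\right)^{2} - 32 = \left(3 + 8\right)^{2} - 32 = 11^{2} - 32 = 121 - 32 = 89$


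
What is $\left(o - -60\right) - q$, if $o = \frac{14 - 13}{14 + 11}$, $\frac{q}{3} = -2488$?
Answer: $\frac{188101}{25} \approx 7524.0$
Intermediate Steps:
$q = -7464$ ($q = 3 \left(-2488\right) = -7464$)
$o = \frac{1}{25}$ ($o = 1 \cdot \frac{1}{25} = \frac{1}{25} \approx 0.04$)
$\left(o - -60\right) - q = \left(\frac{1}{25} - -60\right) - -7464 = \left(\frac{1}{25} + 60\right) + 7464 = \frac{1501}{25} + 7464 = \frac{188101}{25}$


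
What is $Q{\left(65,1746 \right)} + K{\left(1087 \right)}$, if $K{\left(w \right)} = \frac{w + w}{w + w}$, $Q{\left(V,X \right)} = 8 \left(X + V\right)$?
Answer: $14489$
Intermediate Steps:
$Q{\left(V,X \right)} = 8 V + 8 X$ ($Q{\left(V,X \right)} = 8 \left(V + X\right) = 8 V + 8 X$)
$K{\left(w \right)} = 1$ ($K{\left(w \right)} = \frac{2 w}{2 w} = 2 w \frac{1}{2 w} = 1$)
$Q{\left(65,1746 \right)} + K{\left(1087 \right)} = \left(8 \cdot 65 + 8 \cdot 1746\right) + 1 = \left(520 + 13968\right) + 1 = 14488 + 1 = 14489$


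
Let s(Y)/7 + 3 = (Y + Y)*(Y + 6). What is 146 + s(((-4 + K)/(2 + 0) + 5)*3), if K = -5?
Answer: 565/2 ≈ 282.50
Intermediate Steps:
s(Y) = -21 + 14*Y*(6 + Y) (s(Y) = -21 + 7*((Y + Y)*(Y + 6)) = -21 + 7*((2*Y)*(6 + Y)) = -21 + 7*(2*Y*(6 + Y)) = -21 + 14*Y*(6 + Y))
146 + s(((-4 + K)/(2 + 0) + 5)*3) = 146 + (-21 + 14*(((-4 - 5)/(2 + 0) + 5)*3)² + 84*(((-4 - 5)/(2 + 0) + 5)*3)) = 146 + (-21 + 14*((-9/2 + 5)*3)² + 84*((-9/2 + 5)*3)) = 146 + (-21 + 14*((½)*3)² + 84*((½)*3)) = 146 + (-21 + 14*(3/2)² + 84*(3/2)) = 146 + (-21 + 14*(9/4) + 126) = 146 + (-21 + 63/2 + 126) = 146 + 273/2 = 565/2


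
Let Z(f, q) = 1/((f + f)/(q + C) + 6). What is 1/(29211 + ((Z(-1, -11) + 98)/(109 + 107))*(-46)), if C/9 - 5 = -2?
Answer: 846/24694819 ≈ 3.4258e-5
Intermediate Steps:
C = 27 (C = 45 + 9*(-2) = 45 - 18 = 27)
Z(f, q) = 1/(6 + 2*f/(27 + q)) (Z(f, q) = 1/((f + f)/(q + 27) + 6) = 1/((2*f)/(27 + q) + 6) = 1/(2*f/(27 + q) + 6) = 1/(6 + 2*f/(27 + q)))
1/(29211 + ((Z(-1, -11) + 98)/(109 + 107))*(-46)) = 1/(29211 + (((27 - 11)/(2*(81 - 1 + 3*(-11))) + 98)/(109 + 107))*(-46)) = 1/(29211 + (((½)*16/(81 - 1 - 33) + 98)/216)*(-46)) = 1/(29211 + (((½)*16/47 + 98)*(1/216))*(-46)) = 1/(29211 + (((½)*(1/47)*16 + 98)*(1/216))*(-46)) = 1/(29211 + ((8/47 + 98)*(1/216))*(-46)) = 1/(29211 + ((4614/47)*(1/216))*(-46)) = 1/(29211 + (769/1692)*(-46)) = 1/(29211 - 17687/846) = 1/(24694819/846) = 846/24694819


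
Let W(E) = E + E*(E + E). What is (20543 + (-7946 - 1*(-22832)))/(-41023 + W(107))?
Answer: -35429/18018 ≈ -1.9663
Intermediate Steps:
W(E) = E + 2*E² (W(E) = E + E*(2*E) = E + 2*E²)
(20543 + (-7946 - 1*(-22832)))/(-41023 + W(107)) = (20543 + (-7946 - 1*(-22832)))/(-41023 + 107*(1 + 2*107)) = (20543 + (-7946 + 22832))/(-41023 + 107*(1 + 214)) = (20543 + 14886)/(-41023 + 107*215) = 35429/(-41023 + 23005) = 35429/(-18018) = 35429*(-1/18018) = -35429/18018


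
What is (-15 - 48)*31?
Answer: -1953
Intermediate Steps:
(-15 - 48)*31 = -63*31 = -1953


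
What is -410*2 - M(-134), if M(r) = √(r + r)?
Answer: -820 - 2*I*√67 ≈ -820.0 - 16.371*I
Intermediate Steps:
M(r) = √2*√r (M(r) = √(2*r) = √2*√r)
-410*2 - M(-134) = -410*2 - √2*√(-134) = -820 - √2*I*√134 = -820 - 2*I*√67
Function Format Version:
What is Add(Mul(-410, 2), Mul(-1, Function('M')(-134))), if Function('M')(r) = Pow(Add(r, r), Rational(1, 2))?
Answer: Add(-820, Mul(-2, I, Pow(67, Rational(1, 2)))) ≈ Add(-820.00, Mul(-16.371, I))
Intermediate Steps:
Function('M')(r) = Mul(Pow(2, Rational(1, 2)), Pow(r, Rational(1, 2))) (Function('M')(r) = Pow(Mul(2, r), Rational(1, 2)) = Mul(Pow(2, Rational(1, 2)), Pow(r, Rational(1, 2))))
Add(Mul(-410, 2), Mul(-1, Function('M')(-134))) = Add(Mul(-410, 2), Mul(-1, Mul(Pow(2, Rational(1, 2)), Pow(-134, Rational(1, 2))))) = Add(-820, Mul(-1, Mul(Pow(2, Rational(1, 2)), Mul(I, Pow(134, Rational(1, 2)))))) = Add(-820, Mul(-1, Mul(2, I, Pow(67, Rational(1, 2))))) = Add(-820, Mul(-2, I, Pow(67, Rational(1, 2))))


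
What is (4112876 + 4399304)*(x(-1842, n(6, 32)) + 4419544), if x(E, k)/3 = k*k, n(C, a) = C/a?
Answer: 2407677116396095/64 ≈ 3.7620e+13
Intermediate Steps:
x(E, k) = 3*k**2 (x(E, k) = 3*(k*k) = 3*k**2)
(4112876 + 4399304)*(x(-1842, n(6, 32)) + 4419544) = (4112876 + 4399304)*(3*(6/32)**2 + 4419544) = 8512180*(3*(6*(1/32))**2 + 4419544) = 8512180*(3*(3/16)**2 + 4419544) = 8512180*(3*(9/256) + 4419544) = 8512180*(27/256 + 4419544) = 8512180*(1131403291/256) = 2407677116396095/64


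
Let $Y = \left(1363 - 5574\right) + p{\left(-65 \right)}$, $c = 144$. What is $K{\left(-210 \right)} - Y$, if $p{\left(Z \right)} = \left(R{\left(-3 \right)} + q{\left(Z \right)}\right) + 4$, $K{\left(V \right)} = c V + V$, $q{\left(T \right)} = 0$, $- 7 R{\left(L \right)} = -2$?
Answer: $- \frac{183703}{7} \approx -26243.0$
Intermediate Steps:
$R{\left(L \right)} = \frac{2}{7}$ ($R{\left(L \right)} = \left(- \frac{1}{7}\right) \left(-2\right) = \frac{2}{7}$)
$K{\left(V \right)} = 145 V$ ($K{\left(V \right)} = 144 V + V = 145 V$)
$p{\left(Z \right)} = \frac{30}{7}$ ($p{\left(Z \right)} = \left(\frac{2}{7} + 0\right) + 4 = \frac{2}{7} + 4 = \frac{30}{7}$)
$Y = - \frac{29447}{7}$ ($Y = \left(1363 - 5574\right) + \frac{30}{7} = -4211 + \frac{30}{7} = - \frac{29447}{7} \approx -4206.7$)
$K{\left(-210 \right)} - Y = 145 \left(-210\right) - - \frac{29447}{7} = -30450 + \frac{29447}{7} = - \frac{183703}{7}$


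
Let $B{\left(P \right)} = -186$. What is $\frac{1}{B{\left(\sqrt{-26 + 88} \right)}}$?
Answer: $- \frac{1}{186} \approx -0.0053763$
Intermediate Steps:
$\frac{1}{B{\left(\sqrt{-26 + 88} \right)}} = \frac{1}{-186} = - \frac{1}{186}$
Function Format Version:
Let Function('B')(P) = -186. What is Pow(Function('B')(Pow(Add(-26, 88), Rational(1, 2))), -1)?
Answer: Rational(-1, 186) ≈ -0.0053763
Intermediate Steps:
Pow(Function('B')(Pow(Add(-26, 88), Rational(1, 2))), -1) = Pow(-186, -1) = Rational(-1, 186)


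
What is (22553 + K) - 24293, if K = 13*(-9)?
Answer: -1857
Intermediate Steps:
K = -117
(22553 + K) - 24293 = (22553 - 117) - 24293 = 22436 - 24293 = -1857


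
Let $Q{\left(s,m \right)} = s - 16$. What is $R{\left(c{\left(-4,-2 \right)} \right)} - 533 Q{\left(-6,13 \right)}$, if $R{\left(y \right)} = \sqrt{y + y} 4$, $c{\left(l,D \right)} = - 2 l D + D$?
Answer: $11726 + 24 i \approx 11726.0 + 24.0 i$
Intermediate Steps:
$c{\left(l,D \right)} = D - 2 D l$ ($c{\left(l,D \right)} = - 2 D l + D = D - 2 D l$)
$Q{\left(s,m \right)} = -16 + s$
$R{\left(y \right)} = 4 \sqrt{2} \sqrt{y}$ ($R{\left(y \right)} = \sqrt{2 y} 4 = \sqrt{2} \sqrt{y} 4 = 4 \sqrt{2} \sqrt{y}$)
$R{\left(c{\left(-4,-2 \right)} \right)} - 533 Q{\left(-6,13 \right)} = 4 \sqrt{2} \sqrt{- 2 \left(1 - -8\right)} - 533 \left(-16 - 6\right) = 4 \sqrt{2} \sqrt{- 2 \left(1 + 8\right)} - -11726 = 4 \sqrt{2} \sqrt{\left(-2\right) 9} + 11726 = 4 \sqrt{2} \sqrt{-18} + 11726 = 4 \sqrt{2} \cdot 3 i \sqrt{2} + 11726 = 24 i + 11726 = 11726 + 24 i$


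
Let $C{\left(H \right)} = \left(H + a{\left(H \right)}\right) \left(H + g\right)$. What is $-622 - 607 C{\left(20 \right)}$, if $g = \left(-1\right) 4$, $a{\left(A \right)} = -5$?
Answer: $-146302$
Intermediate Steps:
$g = -4$
$C{\left(H \right)} = \left(-5 + H\right) \left(-4 + H\right)$ ($C{\left(H \right)} = \left(H - 5\right) \left(H - 4\right) = \left(-5 + H\right) \left(-4 + H\right)$)
$-622 - 607 C{\left(20 \right)} = -622 - 607 \left(20 + 20^{2} - 180\right) = -622 - 607 \left(20 + 400 - 180\right) = -622 - 145680 = -146302$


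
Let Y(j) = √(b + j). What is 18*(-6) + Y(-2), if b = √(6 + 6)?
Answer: -108 + √(-2 + 2*√3) ≈ -106.79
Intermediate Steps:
b = 2*√3 (b = √12 = 2*√3 ≈ 3.4641)
Y(j) = √(j + 2*√3) (Y(j) = √(2*√3 + j) = √(j + 2*√3))
18*(-6) + Y(-2) = 18*(-6) + √(-2 + 2*√3) = -108 + √(-2 + 2*√3)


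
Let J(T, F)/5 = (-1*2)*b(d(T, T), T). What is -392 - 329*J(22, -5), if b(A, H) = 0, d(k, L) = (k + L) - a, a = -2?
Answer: -392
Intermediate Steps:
d(k, L) = 2 + L + k (d(k, L) = (k + L) - 1*(-2) = (L + k) + 2 = 2 + L + k)
J(T, F) = 0 (J(T, F) = 5*(-1*2*0) = 5*(-2*0) = 5*0 = 0)
-392 - 329*J(22, -5) = -392 - 329*0 = -392 + 0 = -392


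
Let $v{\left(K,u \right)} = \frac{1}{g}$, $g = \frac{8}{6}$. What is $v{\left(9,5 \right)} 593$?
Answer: $\frac{1779}{4} \approx 444.75$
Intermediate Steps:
$g = \frac{4}{3}$ ($g = 8 \cdot \frac{1}{6} = \frac{4}{3} \approx 1.3333$)
$v{\left(K,u \right)} = \frac{3}{4}$ ($v{\left(K,u \right)} = \frac{1}{\frac{4}{3}} = \frac{3}{4}$)
$v{\left(9,5 \right)} 593 = \frac{3}{4} \cdot 593 = \frac{1779}{4}$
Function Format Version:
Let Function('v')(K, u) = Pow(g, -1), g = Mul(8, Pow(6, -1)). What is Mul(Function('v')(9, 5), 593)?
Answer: Rational(1779, 4) ≈ 444.75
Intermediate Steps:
g = Rational(4, 3) (g = Mul(8, Rational(1, 6)) = Rational(4, 3) ≈ 1.3333)
Function('v')(K, u) = Rational(3, 4) (Function('v')(K, u) = Pow(Rational(4, 3), -1) = Rational(3, 4))
Mul(Function('v')(9, 5), 593) = Mul(Rational(3, 4), 593) = Rational(1779, 4)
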